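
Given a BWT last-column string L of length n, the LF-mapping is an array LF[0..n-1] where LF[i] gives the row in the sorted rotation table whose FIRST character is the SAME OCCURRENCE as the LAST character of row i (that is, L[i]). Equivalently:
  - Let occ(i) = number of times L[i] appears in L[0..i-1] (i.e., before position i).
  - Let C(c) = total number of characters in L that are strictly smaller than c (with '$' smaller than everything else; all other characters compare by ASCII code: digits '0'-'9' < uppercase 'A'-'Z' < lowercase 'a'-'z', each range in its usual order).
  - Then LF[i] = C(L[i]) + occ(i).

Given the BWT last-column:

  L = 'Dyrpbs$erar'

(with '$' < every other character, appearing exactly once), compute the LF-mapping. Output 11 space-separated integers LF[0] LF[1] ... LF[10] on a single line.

Char counts: '$':1, 'D':1, 'a':1, 'b':1, 'e':1, 'p':1, 'r':3, 's':1, 'y':1
C (first-col start): C('$')=0, C('D')=1, C('a')=2, C('b')=3, C('e')=4, C('p')=5, C('r')=6, C('s')=9, C('y')=10
L[0]='D': occ=0, LF[0]=C('D')+0=1+0=1
L[1]='y': occ=0, LF[1]=C('y')+0=10+0=10
L[2]='r': occ=0, LF[2]=C('r')+0=6+0=6
L[3]='p': occ=0, LF[3]=C('p')+0=5+0=5
L[4]='b': occ=0, LF[4]=C('b')+0=3+0=3
L[5]='s': occ=0, LF[5]=C('s')+0=9+0=9
L[6]='$': occ=0, LF[6]=C('$')+0=0+0=0
L[7]='e': occ=0, LF[7]=C('e')+0=4+0=4
L[8]='r': occ=1, LF[8]=C('r')+1=6+1=7
L[9]='a': occ=0, LF[9]=C('a')+0=2+0=2
L[10]='r': occ=2, LF[10]=C('r')+2=6+2=8

Answer: 1 10 6 5 3 9 0 4 7 2 8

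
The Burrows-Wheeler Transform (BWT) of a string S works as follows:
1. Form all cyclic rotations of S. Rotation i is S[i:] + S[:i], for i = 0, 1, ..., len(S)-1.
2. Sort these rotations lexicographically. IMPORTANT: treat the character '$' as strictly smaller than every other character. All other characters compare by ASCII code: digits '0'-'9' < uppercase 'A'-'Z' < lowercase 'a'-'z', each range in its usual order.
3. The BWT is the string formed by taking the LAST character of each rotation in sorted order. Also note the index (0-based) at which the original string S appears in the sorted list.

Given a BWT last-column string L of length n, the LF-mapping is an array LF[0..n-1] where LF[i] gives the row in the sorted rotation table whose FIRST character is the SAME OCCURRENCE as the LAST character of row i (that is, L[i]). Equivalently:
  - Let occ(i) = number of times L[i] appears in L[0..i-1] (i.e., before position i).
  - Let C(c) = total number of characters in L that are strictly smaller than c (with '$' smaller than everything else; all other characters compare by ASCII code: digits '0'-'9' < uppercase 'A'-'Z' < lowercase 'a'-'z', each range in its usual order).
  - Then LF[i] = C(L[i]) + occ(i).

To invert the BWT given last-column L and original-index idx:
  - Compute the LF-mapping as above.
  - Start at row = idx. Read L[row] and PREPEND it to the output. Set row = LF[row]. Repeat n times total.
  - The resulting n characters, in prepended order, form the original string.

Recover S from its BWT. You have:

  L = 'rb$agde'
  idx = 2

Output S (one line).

LF mapping: 6 2 0 1 5 3 4
Walk LF starting at row 2, prepending L[row]:
  step 1: row=2, L[2]='$', prepend. Next row=LF[2]=0
  step 2: row=0, L[0]='r', prepend. Next row=LF[0]=6
  step 3: row=6, L[6]='e', prepend. Next row=LF[6]=4
  step 4: row=4, L[4]='g', prepend. Next row=LF[4]=5
  step 5: row=5, L[5]='d', prepend. Next row=LF[5]=3
  step 6: row=3, L[3]='a', prepend. Next row=LF[3]=1
  step 7: row=1, L[1]='b', prepend. Next row=LF[1]=2
Reversed output: badger$

Answer: badger$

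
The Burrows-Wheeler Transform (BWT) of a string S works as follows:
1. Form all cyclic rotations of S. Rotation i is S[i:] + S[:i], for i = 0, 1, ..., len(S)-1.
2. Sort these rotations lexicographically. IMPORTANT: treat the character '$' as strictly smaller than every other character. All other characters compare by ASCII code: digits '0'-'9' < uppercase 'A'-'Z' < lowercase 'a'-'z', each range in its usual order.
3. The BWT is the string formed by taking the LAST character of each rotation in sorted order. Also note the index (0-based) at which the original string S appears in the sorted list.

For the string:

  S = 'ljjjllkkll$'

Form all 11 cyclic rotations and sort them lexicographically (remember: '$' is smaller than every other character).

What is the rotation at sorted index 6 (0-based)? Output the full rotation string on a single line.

Answer: l$ljjjllkkl

Derivation:
All 11 rotations (rotation i = S[i:]+S[:i]):
  rot[0] = ljjjllkkll$
  rot[1] = jjjllkkll$l
  rot[2] = jjllkkll$lj
  rot[3] = jllkkll$ljj
  rot[4] = llkkll$ljjj
  rot[5] = lkkll$ljjjl
  rot[6] = kkll$ljjjll
  rot[7] = kll$ljjjllk
  rot[8] = ll$ljjjllkk
  rot[9] = l$ljjjllkkl
  rot[10] = $ljjjllkkll
Sorted (with $ < everything):
  sorted[0] = $ljjjllkkll
  sorted[1] = jjjllkkll$l
  sorted[2] = jjllkkll$lj
  sorted[3] = jllkkll$ljj
  sorted[4] = kkll$ljjjll
  sorted[5] = kll$ljjjllk
  sorted[6] = l$ljjjllkkl
  sorted[7] = ljjjllkkll$
  sorted[8] = lkkll$ljjjl
  sorted[9] = ll$ljjjllkk
  sorted[10] = llkkll$ljjj
sorted[6] = l$ljjjllkkl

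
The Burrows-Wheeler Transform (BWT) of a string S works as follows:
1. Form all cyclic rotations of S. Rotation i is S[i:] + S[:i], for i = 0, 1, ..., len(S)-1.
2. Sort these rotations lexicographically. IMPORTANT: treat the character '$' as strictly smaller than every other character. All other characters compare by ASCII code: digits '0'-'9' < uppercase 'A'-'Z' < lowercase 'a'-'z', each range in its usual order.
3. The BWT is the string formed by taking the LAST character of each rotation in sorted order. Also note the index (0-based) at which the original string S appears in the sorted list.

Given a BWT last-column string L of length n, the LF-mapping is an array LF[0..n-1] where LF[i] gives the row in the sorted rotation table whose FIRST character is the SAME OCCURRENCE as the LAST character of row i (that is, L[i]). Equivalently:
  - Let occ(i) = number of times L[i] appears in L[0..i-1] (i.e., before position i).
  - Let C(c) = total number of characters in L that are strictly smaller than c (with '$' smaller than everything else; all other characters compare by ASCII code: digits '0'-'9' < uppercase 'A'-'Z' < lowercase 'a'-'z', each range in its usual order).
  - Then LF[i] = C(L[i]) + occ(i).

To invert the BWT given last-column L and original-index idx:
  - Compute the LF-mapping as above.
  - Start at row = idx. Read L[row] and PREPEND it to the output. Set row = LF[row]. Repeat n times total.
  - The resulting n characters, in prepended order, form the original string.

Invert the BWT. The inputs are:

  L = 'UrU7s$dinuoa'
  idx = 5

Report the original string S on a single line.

Answer: dinosaur7UU$

Derivation:
LF mapping: 2 9 3 1 10 0 5 6 7 11 8 4
Walk LF starting at row 5, prepending L[row]:
  step 1: row=5, L[5]='$', prepend. Next row=LF[5]=0
  step 2: row=0, L[0]='U', prepend. Next row=LF[0]=2
  step 3: row=2, L[2]='U', prepend. Next row=LF[2]=3
  step 4: row=3, L[3]='7', prepend. Next row=LF[3]=1
  step 5: row=1, L[1]='r', prepend. Next row=LF[1]=9
  step 6: row=9, L[9]='u', prepend. Next row=LF[9]=11
  step 7: row=11, L[11]='a', prepend. Next row=LF[11]=4
  step 8: row=4, L[4]='s', prepend. Next row=LF[4]=10
  step 9: row=10, L[10]='o', prepend. Next row=LF[10]=8
  step 10: row=8, L[8]='n', prepend. Next row=LF[8]=7
  step 11: row=7, L[7]='i', prepend. Next row=LF[7]=6
  step 12: row=6, L[6]='d', prepend. Next row=LF[6]=5
Reversed output: dinosaur7UU$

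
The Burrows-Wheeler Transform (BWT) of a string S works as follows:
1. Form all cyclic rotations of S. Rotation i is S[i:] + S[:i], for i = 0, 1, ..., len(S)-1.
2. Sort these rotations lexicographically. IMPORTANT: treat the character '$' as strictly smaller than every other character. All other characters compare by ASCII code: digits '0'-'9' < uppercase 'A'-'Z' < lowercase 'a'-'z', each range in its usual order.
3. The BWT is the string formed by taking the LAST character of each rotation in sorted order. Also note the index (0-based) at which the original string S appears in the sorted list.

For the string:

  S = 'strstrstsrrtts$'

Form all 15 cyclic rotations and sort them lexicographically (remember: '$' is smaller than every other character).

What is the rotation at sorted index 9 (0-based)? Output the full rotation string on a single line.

All 15 rotations (rotation i = S[i:]+S[:i]):
  rot[0] = strstrstsrrtts$
  rot[1] = trstrstsrrtts$s
  rot[2] = rstrstsrrtts$st
  rot[3] = strstsrrtts$str
  rot[4] = trstsrrtts$strs
  rot[5] = rstsrrtts$strst
  rot[6] = stsrrtts$strstr
  rot[7] = tsrrtts$strstrs
  rot[8] = srrtts$strstrst
  rot[9] = rrtts$strstrsts
  rot[10] = rtts$strstrstsr
  rot[11] = tts$strstrstsrr
  rot[12] = ts$strstrstsrrt
  rot[13] = s$strstrstsrrtt
  rot[14] = $strstrstsrrtts
Sorted (with $ < everything):
  sorted[0] = $strstrstsrrtts
  sorted[1] = rrtts$strstrsts
  sorted[2] = rstrstsrrtts$st
  sorted[3] = rstsrrtts$strst
  sorted[4] = rtts$strstrstsr
  sorted[5] = s$strstrstsrrtt
  sorted[6] = srrtts$strstrst
  sorted[7] = strstrstsrrtts$
  sorted[8] = strstsrrtts$str
  sorted[9] = stsrrtts$strstr
  sorted[10] = trstrstsrrtts$s
  sorted[11] = trstsrrtts$strs
  sorted[12] = ts$strstrstsrrt
  sorted[13] = tsrrtts$strstrs
  sorted[14] = tts$strstrstsrr
sorted[9] = stsrrtts$strstr

Answer: stsrrtts$strstr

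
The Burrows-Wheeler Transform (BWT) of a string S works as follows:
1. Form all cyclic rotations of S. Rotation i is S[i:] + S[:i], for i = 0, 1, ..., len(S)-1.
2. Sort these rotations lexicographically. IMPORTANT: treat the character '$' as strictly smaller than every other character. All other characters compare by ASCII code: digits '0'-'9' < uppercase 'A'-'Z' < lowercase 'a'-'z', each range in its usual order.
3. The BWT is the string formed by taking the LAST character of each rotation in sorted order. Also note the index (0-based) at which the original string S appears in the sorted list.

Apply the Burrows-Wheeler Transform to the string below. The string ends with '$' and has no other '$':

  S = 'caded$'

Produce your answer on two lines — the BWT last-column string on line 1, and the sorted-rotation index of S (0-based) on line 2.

Answer: dc$ead
2

Derivation:
All 6 rotations (rotation i = S[i:]+S[:i]):
  rot[0] = caded$
  rot[1] = aded$c
  rot[2] = ded$ca
  rot[3] = ed$cad
  rot[4] = d$cade
  rot[5] = $caded
Sorted (with $ < everything):
  sorted[0] = $caded  (last char: 'd')
  sorted[1] = aded$c  (last char: 'c')
  sorted[2] = caded$  (last char: '$')
  sorted[3] = d$cade  (last char: 'e')
  sorted[4] = ded$ca  (last char: 'a')
  sorted[5] = ed$cad  (last char: 'd')
Last column: dc$ead
Original string S is at sorted index 2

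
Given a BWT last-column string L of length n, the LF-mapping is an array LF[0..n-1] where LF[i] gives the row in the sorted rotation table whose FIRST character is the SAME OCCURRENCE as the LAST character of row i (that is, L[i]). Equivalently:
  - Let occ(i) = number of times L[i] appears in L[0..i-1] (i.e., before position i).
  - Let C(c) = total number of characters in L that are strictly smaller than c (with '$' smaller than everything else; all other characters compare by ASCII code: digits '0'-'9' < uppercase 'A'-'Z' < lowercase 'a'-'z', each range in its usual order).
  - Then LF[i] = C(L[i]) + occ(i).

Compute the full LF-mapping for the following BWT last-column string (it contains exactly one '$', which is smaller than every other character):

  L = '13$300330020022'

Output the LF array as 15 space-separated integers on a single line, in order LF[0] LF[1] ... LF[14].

Char counts: '$':1, '0':6, '1':1, '2':3, '3':4
C (first-col start): C('$')=0, C('0')=1, C('1')=7, C('2')=8, C('3')=11
L[0]='1': occ=0, LF[0]=C('1')+0=7+0=7
L[1]='3': occ=0, LF[1]=C('3')+0=11+0=11
L[2]='$': occ=0, LF[2]=C('$')+0=0+0=0
L[3]='3': occ=1, LF[3]=C('3')+1=11+1=12
L[4]='0': occ=0, LF[4]=C('0')+0=1+0=1
L[5]='0': occ=1, LF[5]=C('0')+1=1+1=2
L[6]='3': occ=2, LF[6]=C('3')+2=11+2=13
L[7]='3': occ=3, LF[7]=C('3')+3=11+3=14
L[8]='0': occ=2, LF[8]=C('0')+2=1+2=3
L[9]='0': occ=3, LF[9]=C('0')+3=1+3=4
L[10]='2': occ=0, LF[10]=C('2')+0=8+0=8
L[11]='0': occ=4, LF[11]=C('0')+4=1+4=5
L[12]='0': occ=5, LF[12]=C('0')+5=1+5=6
L[13]='2': occ=1, LF[13]=C('2')+1=8+1=9
L[14]='2': occ=2, LF[14]=C('2')+2=8+2=10

Answer: 7 11 0 12 1 2 13 14 3 4 8 5 6 9 10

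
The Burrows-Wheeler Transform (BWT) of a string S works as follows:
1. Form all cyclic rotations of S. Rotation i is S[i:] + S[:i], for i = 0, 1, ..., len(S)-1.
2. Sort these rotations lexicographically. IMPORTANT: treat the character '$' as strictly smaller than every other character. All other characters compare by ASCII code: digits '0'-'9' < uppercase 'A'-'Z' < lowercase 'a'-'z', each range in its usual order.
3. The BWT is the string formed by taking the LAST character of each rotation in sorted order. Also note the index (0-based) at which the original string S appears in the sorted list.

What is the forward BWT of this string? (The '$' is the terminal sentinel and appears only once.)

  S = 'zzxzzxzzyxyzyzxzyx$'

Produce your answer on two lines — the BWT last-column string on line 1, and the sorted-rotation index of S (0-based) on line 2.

Answer: xyyzzzzzzxyzzxzy$xx
16

Derivation:
All 19 rotations (rotation i = S[i:]+S[:i]):
  rot[0] = zzxzzxzzyxyzyzxzyx$
  rot[1] = zxzzxzzyxyzyzxzyx$z
  rot[2] = xzzxzzyxyzyzxzyx$zz
  rot[3] = zzxzzyxyzyzxzyx$zzx
  rot[4] = zxzzyxyzyzxzyx$zzxz
  rot[5] = xzzyxyzyzxzyx$zzxzz
  rot[6] = zzyxyzyzxzyx$zzxzzx
  rot[7] = zyxyzyzxzyx$zzxzzxz
  rot[8] = yxyzyzxzyx$zzxzzxzz
  rot[9] = xyzyzxzyx$zzxzzxzzy
  rot[10] = yzyzxzyx$zzxzzxzzyx
  rot[11] = zyzxzyx$zzxzzxzzyxy
  rot[12] = yzxzyx$zzxzzxzzyxyz
  rot[13] = zxzyx$zzxzzxzzyxyzy
  rot[14] = xzyx$zzxzzxzzyxyzyz
  rot[15] = zyx$zzxzzxzzyxyzyzx
  rot[16] = yx$zzxzzxzzyxyzyzxz
  rot[17] = x$zzxzzxzzyxyzyzxzy
  rot[18] = $zzxzzxzzyxyzyzxzyx
Sorted (with $ < everything):
  sorted[0] = $zzxzzxzzyxyzyzxzyx  (last char: 'x')
  sorted[1] = x$zzxzzxzzyxyzyzxzy  (last char: 'y')
  sorted[2] = xyzyzxzyx$zzxzzxzzy  (last char: 'y')
  sorted[3] = xzyx$zzxzzxzzyxyzyz  (last char: 'z')
  sorted[4] = xzzxzzyxyzyzxzyx$zz  (last char: 'z')
  sorted[5] = xzzyxyzyzxzyx$zzxzz  (last char: 'z')
  sorted[6] = yx$zzxzzxzzyxyzyzxz  (last char: 'z')
  sorted[7] = yxyzyzxzyx$zzxzzxzz  (last char: 'z')
  sorted[8] = yzxzyx$zzxzzxzzyxyz  (last char: 'z')
  sorted[9] = yzyzxzyx$zzxzzxzzyx  (last char: 'x')
  sorted[10] = zxzyx$zzxzzxzzyxyzy  (last char: 'y')
  sorted[11] = zxzzxzzyxyzyzxzyx$z  (last char: 'z')
  sorted[12] = zxzzyxyzyzxzyx$zzxz  (last char: 'z')
  sorted[13] = zyx$zzxzzxzzyxyzyzx  (last char: 'x')
  sorted[14] = zyxyzyzxzyx$zzxzzxz  (last char: 'z')
  sorted[15] = zyzxzyx$zzxzzxzzyxy  (last char: 'y')
  sorted[16] = zzxzzxzzyxyzyzxzyx$  (last char: '$')
  sorted[17] = zzxzzyxyzyzxzyx$zzx  (last char: 'x')
  sorted[18] = zzyxyzyzxzyx$zzxzzx  (last char: 'x')
Last column: xyyzzzzzzxyzzxzy$xx
Original string S is at sorted index 16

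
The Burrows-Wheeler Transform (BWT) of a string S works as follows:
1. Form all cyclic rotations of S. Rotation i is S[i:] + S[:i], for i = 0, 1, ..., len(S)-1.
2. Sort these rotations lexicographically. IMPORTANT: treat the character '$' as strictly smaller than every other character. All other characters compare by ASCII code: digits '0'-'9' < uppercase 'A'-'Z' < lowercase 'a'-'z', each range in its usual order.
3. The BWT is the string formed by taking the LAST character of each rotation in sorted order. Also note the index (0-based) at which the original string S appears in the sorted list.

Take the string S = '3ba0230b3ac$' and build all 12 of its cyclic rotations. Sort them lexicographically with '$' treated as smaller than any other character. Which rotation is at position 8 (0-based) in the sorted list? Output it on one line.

All 12 rotations (rotation i = S[i:]+S[:i]):
  rot[0] = 3ba0230b3ac$
  rot[1] = ba0230b3ac$3
  rot[2] = a0230b3ac$3b
  rot[3] = 0230b3ac$3ba
  rot[4] = 230b3ac$3ba0
  rot[5] = 30b3ac$3ba02
  rot[6] = 0b3ac$3ba023
  rot[7] = b3ac$3ba0230
  rot[8] = 3ac$3ba0230b
  rot[9] = ac$3ba0230b3
  rot[10] = c$3ba0230b3a
  rot[11] = $3ba0230b3ac
Sorted (with $ < everything):
  sorted[0] = $3ba0230b3ac
  sorted[1] = 0230b3ac$3ba
  sorted[2] = 0b3ac$3ba023
  sorted[3] = 230b3ac$3ba0
  sorted[4] = 30b3ac$3ba02
  sorted[5] = 3ac$3ba0230b
  sorted[6] = 3ba0230b3ac$
  sorted[7] = a0230b3ac$3b
  sorted[8] = ac$3ba0230b3
  sorted[9] = b3ac$3ba0230
  sorted[10] = ba0230b3ac$3
  sorted[11] = c$3ba0230b3a
sorted[8] = ac$3ba0230b3

Answer: ac$3ba0230b3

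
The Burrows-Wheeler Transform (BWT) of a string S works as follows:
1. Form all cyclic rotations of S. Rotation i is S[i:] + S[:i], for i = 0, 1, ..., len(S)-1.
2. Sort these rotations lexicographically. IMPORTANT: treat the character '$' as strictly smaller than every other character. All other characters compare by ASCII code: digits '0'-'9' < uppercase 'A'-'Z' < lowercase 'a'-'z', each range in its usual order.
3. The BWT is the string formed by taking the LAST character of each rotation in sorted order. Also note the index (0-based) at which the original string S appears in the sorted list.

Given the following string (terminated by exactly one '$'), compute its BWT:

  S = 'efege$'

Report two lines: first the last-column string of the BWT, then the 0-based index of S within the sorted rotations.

Answer: eg$fee
2

Derivation:
All 6 rotations (rotation i = S[i:]+S[:i]):
  rot[0] = efege$
  rot[1] = fege$e
  rot[2] = ege$ef
  rot[3] = ge$efe
  rot[4] = e$efeg
  rot[5] = $efege
Sorted (with $ < everything):
  sorted[0] = $efege  (last char: 'e')
  sorted[1] = e$efeg  (last char: 'g')
  sorted[2] = efege$  (last char: '$')
  sorted[3] = ege$ef  (last char: 'f')
  sorted[4] = fege$e  (last char: 'e')
  sorted[5] = ge$efe  (last char: 'e')
Last column: eg$fee
Original string S is at sorted index 2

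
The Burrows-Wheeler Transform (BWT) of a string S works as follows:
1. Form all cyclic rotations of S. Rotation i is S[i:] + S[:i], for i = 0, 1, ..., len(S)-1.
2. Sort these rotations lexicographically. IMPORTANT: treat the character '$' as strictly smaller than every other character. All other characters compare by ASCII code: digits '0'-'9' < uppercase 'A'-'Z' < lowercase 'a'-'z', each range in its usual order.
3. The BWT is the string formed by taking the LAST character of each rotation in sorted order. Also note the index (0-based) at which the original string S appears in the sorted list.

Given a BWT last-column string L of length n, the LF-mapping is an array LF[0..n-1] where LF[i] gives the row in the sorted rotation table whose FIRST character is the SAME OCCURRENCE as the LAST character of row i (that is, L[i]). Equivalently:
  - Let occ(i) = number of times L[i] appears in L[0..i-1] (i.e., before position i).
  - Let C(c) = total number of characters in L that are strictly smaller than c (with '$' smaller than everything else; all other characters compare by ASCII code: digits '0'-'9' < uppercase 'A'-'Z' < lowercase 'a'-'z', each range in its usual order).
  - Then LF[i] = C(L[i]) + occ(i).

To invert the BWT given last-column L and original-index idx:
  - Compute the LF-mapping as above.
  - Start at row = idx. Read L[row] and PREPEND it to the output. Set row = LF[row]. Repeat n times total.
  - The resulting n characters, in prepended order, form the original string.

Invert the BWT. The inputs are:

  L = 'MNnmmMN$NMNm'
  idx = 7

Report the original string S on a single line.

Answer: NmnMNNmMmNM$

Derivation:
LF mapping: 1 4 11 8 9 2 5 0 6 3 7 10
Walk LF starting at row 7, prepending L[row]:
  step 1: row=7, L[7]='$', prepend. Next row=LF[7]=0
  step 2: row=0, L[0]='M', prepend. Next row=LF[0]=1
  step 3: row=1, L[1]='N', prepend. Next row=LF[1]=4
  step 4: row=4, L[4]='m', prepend. Next row=LF[4]=9
  step 5: row=9, L[9]='M', prepend. Next row=LF[9]=3
  step 6: row=3, L[3]='m', prepend. Next row=LF[3]=8
  step 7: row=8, L[8]='N', prepend. Next row=LF[8]=6
  step 8: row=6, L[6]='N', prepend. Next row=LF[6]=5
  step 9: row=5, L[5]='M', prepend. Next row=LF[5]=2
  step 10: row=2, L[2]='n', prepend. Next row=LF[2]=11
  step 11: row=11, L[11]='m', prepend. Next row=LF[11]=10
  step 12: row=10, L[10]='N', prepend. Next row=LF[10]=7
Reversed output: NmnMNNmMmNM$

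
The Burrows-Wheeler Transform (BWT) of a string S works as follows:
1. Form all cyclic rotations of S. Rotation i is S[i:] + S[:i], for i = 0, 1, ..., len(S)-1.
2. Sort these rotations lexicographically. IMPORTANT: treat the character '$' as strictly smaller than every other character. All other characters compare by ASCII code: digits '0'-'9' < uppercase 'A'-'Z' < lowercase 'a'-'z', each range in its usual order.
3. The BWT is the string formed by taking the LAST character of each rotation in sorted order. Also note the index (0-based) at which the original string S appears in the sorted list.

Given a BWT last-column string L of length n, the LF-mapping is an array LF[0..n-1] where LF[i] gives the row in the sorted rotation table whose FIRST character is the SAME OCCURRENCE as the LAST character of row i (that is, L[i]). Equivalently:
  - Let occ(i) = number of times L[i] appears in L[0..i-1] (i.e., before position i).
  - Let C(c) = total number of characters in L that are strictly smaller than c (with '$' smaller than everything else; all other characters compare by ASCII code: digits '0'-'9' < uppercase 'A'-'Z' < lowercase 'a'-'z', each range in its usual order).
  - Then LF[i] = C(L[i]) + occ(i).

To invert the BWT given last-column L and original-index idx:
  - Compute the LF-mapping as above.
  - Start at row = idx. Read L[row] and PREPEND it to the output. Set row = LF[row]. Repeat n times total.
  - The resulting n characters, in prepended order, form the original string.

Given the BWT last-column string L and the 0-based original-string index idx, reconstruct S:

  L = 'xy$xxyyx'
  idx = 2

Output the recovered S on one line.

Answer: xxxyyyx$

Derivation:
LF mapping: 1 5 0 2 3 6 7 4
Walk LF starting at row 2, prepending L[row]:
  step 1: row=2, L[2]='$', prepend. Next row=LF[2]=0
  step 2: row=0, L[0]='x', prepend. Next row=LF[0]=1
  step 3: row=1, L[1]='y', prepend. Next row=LF[1]=5
  step 4: row=5, L[5]='y', prepend. Next row=LF[5]=6
  step 5: row=6, L[6]='y', prepend. Next row=LF[6]=7
  step 6: row=7, L[7]='x', prepend. Next row=LF[7]=4
  step 7: row=4, L[4]='x', prepend. Next row=LF[4]=3
  step 8: row=3, L[3]='x', prepend. Next row=LF[3]=2
Reversed output: xxxyyyx$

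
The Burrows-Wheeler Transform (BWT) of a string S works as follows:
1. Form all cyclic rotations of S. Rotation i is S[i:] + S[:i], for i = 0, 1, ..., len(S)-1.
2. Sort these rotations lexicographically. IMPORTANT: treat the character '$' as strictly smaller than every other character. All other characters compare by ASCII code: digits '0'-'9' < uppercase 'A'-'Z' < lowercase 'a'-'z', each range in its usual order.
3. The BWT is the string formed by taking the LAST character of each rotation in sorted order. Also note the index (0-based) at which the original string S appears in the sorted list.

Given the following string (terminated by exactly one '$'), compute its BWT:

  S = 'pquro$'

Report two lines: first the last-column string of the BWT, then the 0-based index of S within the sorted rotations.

Answer: or$puq
2

Derivation:
All 6 rotations (rotation i = S[i:]+S[:i]):
  rot[0] = pquro$
  rot[1] = quro$p
  rot[2] = uro$pq
  rot[3] = ro$pqu
  rot[4] = o$pqur
  rot[5] = $pquro
Sorted (with $ < everything):
  sorted[0] = $pquro  (last char: 'o')
  sorted[1] = o$pqur  (last char: 'r')
  sorted[2] = pquro$  (last char: '$')
  sorted[3] = quro$p  (last char: 'p')
  sorted[4] = ro$pqu  (last char: 'u')
  sorted[5] = uro$pq  (last char: 'q')
Last column: or$puq
Original string S is at sorted index 2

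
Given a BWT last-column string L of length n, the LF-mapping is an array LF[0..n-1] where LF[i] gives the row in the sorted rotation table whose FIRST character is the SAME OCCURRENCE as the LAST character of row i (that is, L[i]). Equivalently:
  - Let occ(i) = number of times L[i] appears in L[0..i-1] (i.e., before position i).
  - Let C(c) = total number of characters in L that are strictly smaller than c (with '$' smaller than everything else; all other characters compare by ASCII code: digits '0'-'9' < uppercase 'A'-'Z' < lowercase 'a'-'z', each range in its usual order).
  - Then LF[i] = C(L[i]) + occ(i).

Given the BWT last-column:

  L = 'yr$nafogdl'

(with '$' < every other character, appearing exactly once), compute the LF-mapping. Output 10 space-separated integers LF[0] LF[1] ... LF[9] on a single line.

Char counts: '$':1, 'a':1, 'd':1, 'f':1, 'g':1, 'l':1, 'n':1, 'o':1, 'r':1, 'y':1
C (first-col start): C('$')=0, C('a')=1, C('d')=2, C('f')=3, C('g')=4, C('l')=5, C('n')=6, C('o')=7, C('r')=8, C('y')=9
L[0]='y': occ=0, LF[0]=C('y')+0=9+0=9
L[1]='r': occ=0, LF[1]=C('r')+0=8+0=8
L[2]='$': occ=0, LF[2]=C('$')+0=0+0=0
L[3]='n': occ=0, LF[3]=C('n')+0=6+0=6
L[4]='a': occ=0, LF[4]=C('a')+0=1+0=1
L[5]='f': occ=0, LF[5]=C('f')+0=3+0=3
L[6]='o': occ=0, LF[6]=C('o')+0=7+0=7
L[7]='g': occ=0, LF[7]=C('g')+0=4+0=4
L[8]='d': occ=0, LF[8]=C('d')+0=2+0=2
L[9]='l': occ=0, LF[9]=C('l')+0=5+0=5

Answer: 9 8 0 6 1 3 7 4 2 5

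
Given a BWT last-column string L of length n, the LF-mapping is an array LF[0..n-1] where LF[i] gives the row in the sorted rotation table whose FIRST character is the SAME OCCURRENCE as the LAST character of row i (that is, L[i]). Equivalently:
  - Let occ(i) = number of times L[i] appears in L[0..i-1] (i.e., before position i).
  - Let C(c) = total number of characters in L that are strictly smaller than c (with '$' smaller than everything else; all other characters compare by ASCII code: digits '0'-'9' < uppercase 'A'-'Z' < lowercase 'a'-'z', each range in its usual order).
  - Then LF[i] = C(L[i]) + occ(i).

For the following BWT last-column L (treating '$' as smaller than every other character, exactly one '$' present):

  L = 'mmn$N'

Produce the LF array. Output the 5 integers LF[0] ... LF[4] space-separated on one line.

Char counts: '$':1, 'N':1, 'm':2, 'n':1
C (first-col start): C('$')=0, C('N')=1, C('m')=2, C('n')=4
L[0]='m': occ=0, LF[0]=C('m')+0=2+0=2
L[1]='m': occ=1, LF[1]=C('m')+1=2+1=3
L[2]='n': occ=0, LF[2]=C('n')+0=4+0=4
L[3]='$': occ=0, LF[3]=C('$')+0=0+0=0
L[4]='N': occ=0, LF[4]=C('N')+0=1+0=1

Answer: 2 3 4 0 1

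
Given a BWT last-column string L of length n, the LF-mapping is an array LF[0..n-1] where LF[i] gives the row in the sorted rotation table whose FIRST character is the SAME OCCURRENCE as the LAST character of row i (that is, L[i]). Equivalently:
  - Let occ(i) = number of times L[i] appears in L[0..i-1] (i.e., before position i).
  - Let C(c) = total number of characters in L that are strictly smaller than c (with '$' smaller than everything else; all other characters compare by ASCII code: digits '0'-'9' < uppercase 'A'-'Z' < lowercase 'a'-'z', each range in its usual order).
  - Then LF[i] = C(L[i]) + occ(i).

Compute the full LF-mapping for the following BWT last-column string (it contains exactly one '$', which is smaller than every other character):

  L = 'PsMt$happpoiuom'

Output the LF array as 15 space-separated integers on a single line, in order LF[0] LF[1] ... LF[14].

Answer: 2 12 1 13 0 4 3 9 10 11 7 5 14 8 6

Derivation:
Char counts: '$':1, 'M':1, 'P':1, 'a':1, 'h':1, 'i':1, 'm':1, 'o':2, 'p':3, 's':1, 't':1, 'u':1
C (first-col start): C('$')=0, C('M')=1, C('P')=2, C('a')=3, C('h')=4, C('i')=5, C('m')=6, C('o')=7, C('p')=9, C('s')=12, C('t')=13, C('u')=14
L[0]='P': occ=0, LF[0]=C('P')+0=2+0=2
L[1]='s': occ=0, LF[1]=C('s')+0=12+0=12
L[2]='M': occ=0, LF[2]=C('M')+0=1+0=1
L[3]='t': occ=0, LF[3]=C('t')+0=13+0=13
L[4]='$': occ=0, LF[4]=C('$')+0=0+0=0
L[5]='h': occ=0, LF[5]=C('h')+0=4+0=4
L[6]='a': occ=0, LF[6]=C('a')+0=3+0=3
L[7]='p': occ=0, LF[7]=C('p')+0=9+0=9
L[8]='p': occ=1, LF[8]=C('p')+1=9+1=10
L[9]='p': occ=2, LF[9]=C('p')+2=9+2=11
L[10]='o': occ=0, LF[10]=C('o')+0=7+0=7
L[11]='i': occ=0, LF[11]=C('i')+0=5+0=5
L[12]='u': occ=0, LF[12]=C('u')+0=14+0=14
L[13]='o': occ=1, LF[13]=C('o')+1=7+1=8
L[14]='m': occ=0, LF[14]=C('m')+0=6+0=6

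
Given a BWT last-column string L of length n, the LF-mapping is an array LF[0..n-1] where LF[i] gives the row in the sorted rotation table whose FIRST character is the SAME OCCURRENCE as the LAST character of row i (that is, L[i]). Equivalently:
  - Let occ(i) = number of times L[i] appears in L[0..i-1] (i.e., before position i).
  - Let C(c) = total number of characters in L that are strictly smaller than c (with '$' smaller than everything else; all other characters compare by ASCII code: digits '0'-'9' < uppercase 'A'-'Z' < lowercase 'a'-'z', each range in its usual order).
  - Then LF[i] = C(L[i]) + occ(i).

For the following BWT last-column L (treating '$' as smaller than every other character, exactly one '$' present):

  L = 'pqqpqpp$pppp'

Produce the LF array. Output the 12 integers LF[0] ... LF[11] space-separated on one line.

Answer: 1 9 10 2 11 3 4 0 5 6 7 8

Derivation:
Char counts: '$':1, 'p':8, 'q':3
C (first-col start): C('$')=0, C('p')=1, C('q')=9
L[0]='p': occ=0, LF[0]=C('p')+0=1+0=1
L[1]='q': occ=0, LF[1]=C('q')+0=9+0=9
L[2]='q': occ=1, LF[2]=C('q')+1=9+1=10
L[3]='p': occ=1, LF[3]=C('p')+1=1+1=2
L[4]='q': occ=2, LF[4]=C('q')+2=9+2=11
L[5]='p': occ=2, LF[5]=C('p')+2=1+2=3
L[6]='p': occ=3, LF[6]=C('p')+3=1+3=4
L[7]='$': occ=0, LF[7]=C('$')+0=0+0=0
L[8]='p': occ=4, LF[8]=C('p')+4=1+4=5
L[9]='p': occ=5, LF[9]=C('p')+5=1+5=6
L[10]='p': occ=6, LF[10]=C('p')+6=1+6=7
L[11]='p': occ=7, LF[11]=C('p')+7=1+7=8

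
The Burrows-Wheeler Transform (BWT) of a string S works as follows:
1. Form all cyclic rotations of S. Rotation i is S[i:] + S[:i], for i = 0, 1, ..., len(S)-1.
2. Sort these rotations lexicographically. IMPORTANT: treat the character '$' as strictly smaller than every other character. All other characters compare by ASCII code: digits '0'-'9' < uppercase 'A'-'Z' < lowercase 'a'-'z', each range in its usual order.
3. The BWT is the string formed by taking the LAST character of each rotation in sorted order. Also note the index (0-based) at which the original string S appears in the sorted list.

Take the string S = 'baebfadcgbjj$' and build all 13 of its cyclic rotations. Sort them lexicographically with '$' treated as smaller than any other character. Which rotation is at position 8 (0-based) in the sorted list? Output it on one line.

All 13 rotations (rotation i = S[i:]+S[:i]):
  rot[0] = baebfadcgbjj$
  rot[1] = aebfadcgbjj$b
  rot[2] = ebfadcgbjj$ba
  rot[3] = bfadcgbjj$bae
  rot[4] = fadcgbjj$baeb
  rot[5] = adcgbjj$baebf
  rot[6] = dcgbjj$baebfa
  rot[7] = cgbjj$baebfad
  rot[8] = gbjj$baebfadc
  rot[9] = bjj$baebfadcg
  rot[10] = jj$baebfadcgb
  rot[11] = j$baebfadcgbj
  rot[12] = $baebfadcgbjj
Sorted (with $ < everything):
  sorted[0] = $baebfadcgbjj
  sorted[1] = adcgbjj$baebf
  sorted[2] = aebfadcgbjj$b
  sorted[3] = baebfadcgbjj$
  sorted[4] = bfadcgbjj$bae
  sorted[5] = bjj$baebfadcg
  sorted[6] = cgbjj$baebfad
  sorted[7] = dcgbjj$baebfa
  sorted[8] = ebfadcgbjj$ba
  sorted[9] = fadcgbjj$baeb
  sorted[10] = gbjj$baebfadc
  sorted[11] = j$baebfadcgbj
  sorted[12] = jj$baebfadcgb
sorted[8] = ebfadcgbjj$ba

Answer: ebfadcgbjj$ba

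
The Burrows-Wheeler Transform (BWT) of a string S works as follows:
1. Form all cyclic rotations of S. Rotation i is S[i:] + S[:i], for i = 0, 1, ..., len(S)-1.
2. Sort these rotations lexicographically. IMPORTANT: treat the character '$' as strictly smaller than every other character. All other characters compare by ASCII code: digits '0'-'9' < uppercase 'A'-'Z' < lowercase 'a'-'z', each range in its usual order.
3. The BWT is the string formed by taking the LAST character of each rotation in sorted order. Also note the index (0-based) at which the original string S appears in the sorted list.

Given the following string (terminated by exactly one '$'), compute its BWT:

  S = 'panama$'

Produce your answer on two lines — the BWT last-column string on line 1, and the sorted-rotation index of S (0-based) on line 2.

Answer: amnpaa$
6

Derivation:
All 7 rotations (rotation i = S[i:]+S[:i]):
  rot[0] = panama$
  rot[1] = anama$p
  rot[2] = nama$pa
  rot[3] = ama$pan
  rot[4] = ma$pana
  rot[5] = a$panam
  rot[6] = $panama
Sorted (with $ < everything):
  sorted[0] = $panama  (last char: 'a')
  sorted[1] = a$panam  (last char: 'm')
  sorted[2] = ama$pan  (last char: 'n')
  sorted[3] = anama$p  (last char: 'p')
  sorted[4] = ma$pana  (last char: 'a')
  sorted[5] = nama$pa  (last char: 'a')
  sorted[6] = panama$  (last char: '$')
Last column: amnpaa$
Original string S is at sorted index 6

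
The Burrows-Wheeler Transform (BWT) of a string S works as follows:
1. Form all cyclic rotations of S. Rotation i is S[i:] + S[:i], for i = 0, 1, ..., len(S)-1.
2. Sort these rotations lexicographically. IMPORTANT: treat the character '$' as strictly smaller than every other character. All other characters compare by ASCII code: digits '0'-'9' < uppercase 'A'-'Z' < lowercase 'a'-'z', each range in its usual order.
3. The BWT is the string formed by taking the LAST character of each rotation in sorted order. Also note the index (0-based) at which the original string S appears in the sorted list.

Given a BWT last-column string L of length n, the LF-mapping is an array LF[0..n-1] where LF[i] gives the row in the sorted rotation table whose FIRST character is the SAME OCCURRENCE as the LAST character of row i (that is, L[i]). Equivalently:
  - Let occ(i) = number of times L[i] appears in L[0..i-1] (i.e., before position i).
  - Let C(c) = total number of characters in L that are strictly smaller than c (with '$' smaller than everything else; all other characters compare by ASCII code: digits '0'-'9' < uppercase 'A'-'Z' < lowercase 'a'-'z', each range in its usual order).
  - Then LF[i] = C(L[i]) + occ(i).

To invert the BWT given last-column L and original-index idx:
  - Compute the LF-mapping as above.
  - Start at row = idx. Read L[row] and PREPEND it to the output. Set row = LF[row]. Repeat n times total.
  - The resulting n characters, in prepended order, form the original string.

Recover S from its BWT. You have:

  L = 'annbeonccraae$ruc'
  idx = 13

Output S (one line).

LF mapping: 1 10 11 4 8 13 12 5 6 14 2 3 9 0 15 16 7
Walk LF starting at row 13, prepending L[row]:
  step 1: row=13, L[13]='$', prepend. Next row=LF[13]=0
  step 2: row=0, L[0]='a', prepend. Next row=LF[0]=1
  step 3: row=1, L[1]='n', prepend. Next row=LF[1]=10
  step 4: row=10, L[10]='a', prepend. Next row=LF[10]=2
  step 5: row=2, L[2]='n', prepend. Next row=LF[2]=11
  step 6: row=11, L[11]='a', prepend. Next row=LF[11]=3
  step 7: row=3, L[3]='b', prepend. Next row=LF[3]=4
  step 8: row=4, L[4]='e', prepend. Next row=LF[4]=8
  step 9: row=8, L[8]='c', prepend. Next row=LF[8]=6
  step 10: row=6, L[6]='n', prepend. Next row=LF[6]=12
  step 11: row=12, L[12]='e', prepend. Next row=LF[12]=9
  step 12: row=9, L[9]='r', prepend. Next row=LF[9]=14
  step 13: row=14, L[14]='r', prepend. Next row=LF[14]=15
  step 14: row=15, L[15]='u', prepend. Next row=LF[15]=16
  step 15: row=16, L[16]='c', prepend. Next row=LF[16]=7
  step 16: row=7, L[7]='c', prepend. Next row=LF[7]=5
  step 17: row=5, L[5]='o', prepend. Next row=LF[5]=13
Reversed output: occurrencebanana$

Answer: occurrencebanana$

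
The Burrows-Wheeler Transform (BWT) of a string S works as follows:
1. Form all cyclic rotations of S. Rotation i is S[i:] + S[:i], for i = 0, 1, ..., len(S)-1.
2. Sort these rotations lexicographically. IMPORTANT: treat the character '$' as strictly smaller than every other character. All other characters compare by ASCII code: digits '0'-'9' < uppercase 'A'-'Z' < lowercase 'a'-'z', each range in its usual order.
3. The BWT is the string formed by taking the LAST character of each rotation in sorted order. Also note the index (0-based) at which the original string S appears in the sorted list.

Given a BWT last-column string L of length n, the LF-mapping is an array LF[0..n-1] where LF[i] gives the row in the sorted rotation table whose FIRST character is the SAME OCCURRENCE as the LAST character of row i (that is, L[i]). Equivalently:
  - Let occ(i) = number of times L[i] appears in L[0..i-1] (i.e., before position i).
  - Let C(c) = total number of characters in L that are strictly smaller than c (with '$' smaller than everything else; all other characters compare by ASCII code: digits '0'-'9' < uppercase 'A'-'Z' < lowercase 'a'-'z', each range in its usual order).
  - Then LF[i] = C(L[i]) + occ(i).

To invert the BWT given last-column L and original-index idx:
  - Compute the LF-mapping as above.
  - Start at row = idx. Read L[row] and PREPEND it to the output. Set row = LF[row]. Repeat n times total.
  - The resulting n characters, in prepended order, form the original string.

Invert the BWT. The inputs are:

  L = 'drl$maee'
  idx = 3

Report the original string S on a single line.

Answer: emerald$

Derivation:
LF mapping: 2 7 5 0 6 1 3 4
Walk LF starting at row 3, prepending L[row]:
  step 1: row=3, L[3]='$', prepend. Next row=LF[3]=0
  step 2: row=0, L[0]='d', prepend. Next row=LF[0]=2
  step 3: row=2, L[2]='l', prepend. Next row=LF[2]=5
  step 4: row=5, L[5]='a', prepend. Next row=LF[5]=1
  step 5: row=1, L[1]='r', prepend. Next row=LF[1]=7
  step 6: row=7, L[7]='e', prepend. Next row=LF[7]=4
  step 7: row=4, L[4]='m', prepend. Next row=LF[4]=6
  step 8: row=6, L[6]='e', prepend. Next row=LF[6]=3
Reversed output: emerald$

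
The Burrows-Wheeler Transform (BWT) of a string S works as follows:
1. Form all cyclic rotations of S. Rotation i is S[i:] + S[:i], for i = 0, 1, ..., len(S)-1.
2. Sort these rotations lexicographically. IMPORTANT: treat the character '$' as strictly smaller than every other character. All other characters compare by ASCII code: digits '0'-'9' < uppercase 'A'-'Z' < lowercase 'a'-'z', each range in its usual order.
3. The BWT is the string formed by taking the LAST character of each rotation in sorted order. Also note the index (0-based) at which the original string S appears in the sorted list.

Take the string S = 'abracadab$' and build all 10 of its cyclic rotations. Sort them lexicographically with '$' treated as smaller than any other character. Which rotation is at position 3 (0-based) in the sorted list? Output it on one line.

All 10 rotations (rotation i = S[i:]+S[:i]):
  rot[0] = abracadab$
  rot[1] = bracadab$a
  rot[2] = racadab$ab
  rot[3] = acadab$abr
  rot[4] = cadab$abra
  rot[5] = adab$abrac
  rot[6] = dab$abraca
  rot[7] = ab$abracad
  rot[8] = b$abracada
  rot[9] = $abracadab
Sorted (with $ < everything):
  sorted[0] = $abracadab
  sorted[1] = ab$abracad
  sorted[2] = abracadab$
  sorted[3] = acadab$abr
  sorted[4] = adab$abrac
  sorted[5] = b$abracada
  sorted[6] = bracadab$a
  sorted[7] = cadab$abra
  sorted[8] = dab$abraca
  sorted[9] = racadab$ab
sorted[3] = acadab$abr

Answer: acadab$abr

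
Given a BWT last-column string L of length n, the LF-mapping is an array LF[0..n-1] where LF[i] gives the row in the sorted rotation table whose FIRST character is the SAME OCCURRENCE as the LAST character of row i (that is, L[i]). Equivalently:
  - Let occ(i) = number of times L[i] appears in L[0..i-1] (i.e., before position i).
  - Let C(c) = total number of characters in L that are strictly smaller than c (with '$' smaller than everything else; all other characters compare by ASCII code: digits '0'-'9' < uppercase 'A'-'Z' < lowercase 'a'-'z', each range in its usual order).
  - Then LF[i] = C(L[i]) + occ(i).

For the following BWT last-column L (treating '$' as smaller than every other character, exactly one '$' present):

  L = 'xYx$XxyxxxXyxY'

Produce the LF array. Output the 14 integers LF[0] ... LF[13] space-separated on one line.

Answer: 5 3 6 0 1 7 12 8 9 10 2 13 11 4

Derivation:
Char counts: '$':1, 'X':2, 'Y':2, 'x':7, 'y':2
C (first-col start): C('$')=0, C('X')=1, C('Y')=3, C('x')=5, C('y')=12
L[0]='x': occ=0, LF[0]=C('x')+0=5+0=5
L[1]='Y': occ=0, LF[1]=C('Y')+0=3+0=3
L[2]='x': occ=1, LF[2]=C('x')+1=5+1=6
L[3]='$': occ=0, LF[3]=C('$')+0=0+0=0
L[4]='X': occ=0, LF[4]=C('X')+0=1+0=1
L[5]='x': occ=2, LF[5]=C('x')+2=5+2=7
L[6]='y': occ=0, LF[6]=C('y')+0=12+0=12
L[7]='x': occ=3, LF[7]=C('x')+3=5+3=8
L[8]='x': occ=4, LF[8]=C('x')+4=5+4=9
L[9]='x': occ=5, LF[9]=C('x')+5=5+5=10
L[10]='X': occ=1, LF[10]=C('X')+1=1+1=2
L[11]='y': occ=1, LF[11]=C('y')+1=12+1=13
L[12]='x': occ=6, LF[12]=C('x')+6=5+6=11
L[13]='Y': occ=1, LF[13]=C('Y')+1=3+1=4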